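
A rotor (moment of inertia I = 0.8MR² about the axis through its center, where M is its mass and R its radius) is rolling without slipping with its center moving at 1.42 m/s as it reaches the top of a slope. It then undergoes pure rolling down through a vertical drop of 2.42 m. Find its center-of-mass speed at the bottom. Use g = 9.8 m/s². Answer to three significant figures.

With I = 0.8MR², the ratio k = I/(MR²) is 0.8.
Since it rolls without slipping, ω = v/R and KE = ½Mv² + ½Iω² = ½(1+k)Mv² = (9/10)Mv².
Energy conservation: (9/10)Mv₀² + Mgh = (9/10)Mv², so v² = v₀² + 2gh/(1+k).
v = √(1.42² + 2×9.8×2.42/1.8) = √28.37 ≈ 5.33 m/s.

v ≈ 5.33 m/s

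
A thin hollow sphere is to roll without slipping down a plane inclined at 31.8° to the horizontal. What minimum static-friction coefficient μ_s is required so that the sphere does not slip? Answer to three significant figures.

For this body I = (2/3)MR², i.e. k = I/(MR²) = 2/3.
Along the incline Mg sinθ − f = Ma, and torque about the center fR = Iα = kMR²(a/R) gives f = kMa.
These give a = g sinθ/(1+k) and the required friction f = kMg sinθ/(1+k).
The normal force is N = Mg cosθ, so μ_min = f/N = k tanθ/(1+k).
μ_min = (2/3) × tan31.8° / 1.667 ≈ 0.248.

μ_min ≈ 0.248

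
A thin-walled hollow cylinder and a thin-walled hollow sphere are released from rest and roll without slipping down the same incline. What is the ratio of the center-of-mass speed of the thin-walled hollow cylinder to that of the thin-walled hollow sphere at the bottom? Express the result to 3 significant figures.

v_ratio ≈ 0.913

Each satisfies Mgh = ½(1+k)Mv² with k = I/(MR²), so v ∝ 1/√(1+k).
For the thin-walled hollow cylinder k = 1; for the thin-walled hollow sphere k = 2/3.
v₁/v₂ = √((1+k₂)/(1+k₁)) = √(1.667/2) ≈ 0.913.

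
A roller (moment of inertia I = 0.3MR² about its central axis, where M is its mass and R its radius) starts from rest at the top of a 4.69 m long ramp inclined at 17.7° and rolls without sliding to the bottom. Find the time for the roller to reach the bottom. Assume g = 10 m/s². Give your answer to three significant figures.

t ≈ 2.00 s

With I = 0.3MR², the ratio k = I/(MR²) is 0.3.
Newton's second law down the slope: Mg sinθ − f = Ma. The torque equation fR = Iα (with α = a/R) gives f = kMa.
Hence a = g sinθ/(1+k) = 10×sin17.7°/1.3 = 2.339 m/s².
Starting from rest, L = ½at², so t = √(2L/a) = √(2×4.69/2.339) ≈ 2.00 s.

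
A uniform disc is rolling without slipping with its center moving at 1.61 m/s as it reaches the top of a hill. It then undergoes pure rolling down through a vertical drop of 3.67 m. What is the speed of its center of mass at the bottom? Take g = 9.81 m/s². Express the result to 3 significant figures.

v ≈ 7.11 m/s

The moment of inertia is (1/2)MR², giving k ≡ I/(MR²) = 0.5.
Pure rolling means v = ωR; then KE = ½Mv² + ½I(v/R)² = ½(1+k)Mv² = (3/4)Mv².
Conserving energy between top and bottom: (3/4)Mv² = (3/4)Mv₀² + Mgh, hence v² = v₀² + 2gh/(1+k).
v = √(1.61² + 2×9.81×3.67/1.5) = √50.6 ≈ 7.11 m/s.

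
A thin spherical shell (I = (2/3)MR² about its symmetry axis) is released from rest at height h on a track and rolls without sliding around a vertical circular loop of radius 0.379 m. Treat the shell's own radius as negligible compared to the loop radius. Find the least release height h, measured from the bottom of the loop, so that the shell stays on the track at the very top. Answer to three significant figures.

With I = (2/3)MR², the ratio k = I/(MR²) is 2/3.
At the top, contact is just lost when gravity alone supplies the centripetal force: Mg = Mv_top²/r, i.e. v_top² = gr.
With ω = v/R, the kinetic energy at speed v is ½(1+k)Mv² = (5/6)Mv².
Energy conservation from release (height h) to the top (height 2r): Mgh = Mg(2r) + (5/6)M·gr.
Thus h_min = 2r + (1+k)r/2 = r(2 + 1.667/2) = 0.379 × 2.833 ≈ 1.07 m.

h_min ≈ 1.07 m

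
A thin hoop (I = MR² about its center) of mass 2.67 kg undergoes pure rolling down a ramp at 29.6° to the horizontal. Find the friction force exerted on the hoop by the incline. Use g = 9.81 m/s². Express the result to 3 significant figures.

f ≈ 6.47 N

Here I = MR², so the shape factor k = I/(MR²) = 1.
Translational: Mg sinθ − f = Ma. Rotational about the CM: fR = Iα = kMRa, so f = kMa.
Combining, a = g sinθ/(1+k) and f = kMa = kMg sinθ/(1+k).
f = 1 × 2.67 × 9.81 × sin29.6° / 2 ≈ 6.47 N.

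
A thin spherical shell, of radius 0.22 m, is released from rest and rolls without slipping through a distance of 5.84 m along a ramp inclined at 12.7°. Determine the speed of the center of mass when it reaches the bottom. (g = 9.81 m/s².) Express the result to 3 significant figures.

With I = (2/3)MR², the ratio k = I/(MR²) is 2/3.
Pure rolling means v = ωR; then KE = ½Mv² + ½I(v/R)² = ½(1+k)Mv² = (5/6)Mv².
The vertical drop is h = L sinθ = 5.84 × sin12.7° = 1.284 m.
Energy conservation: Mgh = (5/6)Mv², so v = √(2gh/(1+k)) = √(2 × 9.81 × 1.284 / 1.667) ≈ 3.89 m/s.

v ≈ 3.89 m/s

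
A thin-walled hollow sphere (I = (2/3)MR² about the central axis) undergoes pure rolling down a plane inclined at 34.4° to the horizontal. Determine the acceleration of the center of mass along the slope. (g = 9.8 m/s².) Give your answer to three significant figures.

a ≈ 3.32 m/s²

The moment of inertia is (2/3)MR², giving k ≡ I/(MR²) = 2/3.
Newton's second law down the slope: Mg sinθ − f = Ma. The torque equation fR = Iα (with α = a/R) gives f = kMa.
Eliminating f: Mg sinθ = (1+k)Ma, so a = g sinθ/(1+k) = 9.8 × sin34.4° / 1.667 ≈ 3.32 m/s².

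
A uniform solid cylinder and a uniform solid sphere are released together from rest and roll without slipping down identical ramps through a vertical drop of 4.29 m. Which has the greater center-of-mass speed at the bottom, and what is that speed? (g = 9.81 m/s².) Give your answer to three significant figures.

the uniform solid sphere, at v ≈ 7.75 m/s

For rolling without slipping, Mgh = ½(1+k)Mv² where k = I/(MR²), so v = √(2gh/(1+k)).
Uniform solid cylinder: k = 0.5, giving v = √(2×9.81×4.29/1.5) = 7.491 m/s.
Uniform solid sphere: k = 0.4, giving v = √(2×9.81×4.29/1.4) = 7.754 m/s.
The smaller k wins: the uniform solid sphere, at ≈ 7.75 m/s.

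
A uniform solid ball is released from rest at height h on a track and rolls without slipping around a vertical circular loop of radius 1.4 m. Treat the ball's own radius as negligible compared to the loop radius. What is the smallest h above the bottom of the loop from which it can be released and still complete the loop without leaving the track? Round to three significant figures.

h_min ≈ 3.78 m

With I = (2/5)MR², the ratio k = I/(MR²) is 0.4.
At the top, contact is just lost when gravity alone supplies the centripetal force: Mg = Mv_top²/r, i.e. v_top² = gr.
With ω = v/R, the kinetic energy at speed v is ½(1+k)Mv² = (7/10)Mv².
Energy conservation from release (height h) to the top (height 2r): Mgh = Mg(2r) + (7/10)M·gr.
Thus h_min = 2r + (1+k)r/2 = r(2 + 1.4/2) = 1.4 × 2.7 ≈ 3.78 m.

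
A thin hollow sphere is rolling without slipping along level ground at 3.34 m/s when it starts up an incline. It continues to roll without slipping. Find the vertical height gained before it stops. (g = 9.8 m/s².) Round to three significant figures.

Here I = (2/3)MR², so the shape factor k = I/(MR²) = 2/3.
Since it rolls without slipping, ω = v/R and KE = ½Mv² + ½Iω² = ½(1+k)Mv² = (5/6)Mv².
All of this converts to potential energy at the highest point: (5/6)Mv₀² = Mgh.
Thus h = (1+k)v₀²/(2g) = 1.667 × 3.34² / (2 × 9.8) ≈ 0.949 m.

h ≈ 0.949 m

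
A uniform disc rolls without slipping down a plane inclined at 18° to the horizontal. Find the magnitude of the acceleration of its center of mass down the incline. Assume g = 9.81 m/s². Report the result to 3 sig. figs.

a ≈ 2.02 m/s²

Here I = (1/2)MR², so the shape factor k = I/(MR²) = 0.5.
Newton's second law down the slope: Mg sinθ − f = Ma. The torque equation fR = Iα (with α = a/R) gives f = kMa.
Eliminating f: Mg sinθ = (1+k)Ma, so a = g sinθ/(1+k) = 9.81 × sin18° / 1.5 ≈ 2.02 m/s².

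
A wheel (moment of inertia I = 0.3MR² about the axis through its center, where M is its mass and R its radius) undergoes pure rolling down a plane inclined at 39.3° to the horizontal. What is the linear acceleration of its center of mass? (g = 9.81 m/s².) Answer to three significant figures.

a ≈ 4.78 m/s²

With I = 0.3MR², the ratio k = I/(MR²) is 0.3.
Newton's second law down the slope: Mg sinθ − f = Ma. The torque equation fR = Iα (with α = a/R) gives f = kMa.
Eliminating f: Mg sinθ = (1+k)Ma, so a = g sinθ/(1+k) = 9.81 × sin39.3° / 1.3 ≈ 4.78 m/s².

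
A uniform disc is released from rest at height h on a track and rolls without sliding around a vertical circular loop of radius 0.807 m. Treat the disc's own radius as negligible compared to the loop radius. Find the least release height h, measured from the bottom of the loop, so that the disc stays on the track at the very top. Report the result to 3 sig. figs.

For this body I = (1/2)MR², i.e. k = I/(MR²) = 0.5.
At the top, contact is just lost when gravity alone supplies the centripetal force: Mg = Mv_top²/r, i.e. v_top² = gr.
With ω = v/R, the kinetic energy at speed v is ½(1+k)Mv² = (3/4)Mv².
Energy conservation from release (height h) to the top (height 2r): Mgh = Mg(2r) + (3/4)M·gr.
Thus h_min = 2r + (1+k)r/2 = r(2 + 1.5/2) = 0.807 × 2.75 ≈ 2.22 m.

h_min ≈ 2.22 m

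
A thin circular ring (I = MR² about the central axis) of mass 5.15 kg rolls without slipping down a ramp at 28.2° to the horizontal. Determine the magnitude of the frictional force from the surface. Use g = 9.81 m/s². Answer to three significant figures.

With I = MR², the ratio k = I/(MR²) is 1.
Translational: Mg sinθ − f = Ma. Rotational about the CM: fR = Iα = kMRa, so f = kMa.
Combining, a = g sinθ/(1+k) and f = kMa = kMg sinθ/(1+k).
f = 1 × 5.15 × 9.81 × sin28.2° / 2 ≈ 11.9 N.

f ≈ 11.9 N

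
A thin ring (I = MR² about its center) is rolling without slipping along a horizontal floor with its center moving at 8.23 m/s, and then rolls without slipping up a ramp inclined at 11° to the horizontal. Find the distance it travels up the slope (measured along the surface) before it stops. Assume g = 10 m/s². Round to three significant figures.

d ≈ 35.5 m

Here I = MR², so the shape factor k = I/(MR²) = 1.
Since it rolls without slipping, ω = v/R and KE = ½Mv² + ½Iω² = ½(1+k)Mv² = Mv².
Setting this equal to Mgh gives the vertical rise h = (1+k)v₀²/(2g) = 2×8.23²/(2×10) = 6.773 m.
Along the incline, d = h/sinθ = 6.773/sin11° ≈ 35.5 m.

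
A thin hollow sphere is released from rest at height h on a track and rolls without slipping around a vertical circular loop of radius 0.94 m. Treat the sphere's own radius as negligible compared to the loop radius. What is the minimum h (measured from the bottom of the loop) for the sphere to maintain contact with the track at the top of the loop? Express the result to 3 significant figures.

Here I = (2/3)MR², so the shape factor k = I/(MR²) = 2/3.
At the top of the loop, the minimum-contact condition is Mg = Mv_top²/r, so v_top² = gr.
With ω = v/R, the kinetic energy at speed v is ½(1+k)Mv² = (5/6)Mv².
Energy conservation from release (height h) to the top (height 2r): Mgh = Mg(2r) + (5/6)M·gr.
Thus h_min = 2r + (1+k)r/2 = r(2 + 1.667/2) = 0.94 × 2.833 ≈ 2.66 m.

h_min ≈ 2.66 m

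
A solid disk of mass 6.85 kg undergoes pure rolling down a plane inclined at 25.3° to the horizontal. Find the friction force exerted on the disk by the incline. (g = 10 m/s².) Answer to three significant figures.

Here I = (1/2)MR², so the shape factor k = I/(MR²) = 0.5.
Along the incline Mg sinθ − f = Ma, and torque about the center fR = Iα = kMR²(a/R) gives f = kMa.
Combining, a = g sinθ/(1+k) and f = kMa = kMg sinθ/(1+k).
f = 0.5 × 6.85 × 10 × sin25.3° / 1.5 ≈ 9.76 N.

f ≈ 9.76 N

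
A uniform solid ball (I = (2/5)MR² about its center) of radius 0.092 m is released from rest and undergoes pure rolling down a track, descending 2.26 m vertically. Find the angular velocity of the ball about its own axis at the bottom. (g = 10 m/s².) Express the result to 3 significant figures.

Here I = (2/5)MR², so the shape factor k = I/(MR²) = 0.4.
The rolling condition ω = v/R makes the rotational term ½I(v/R)² = ½kMv², so KE_total = ½(1+k)Mv² = (7/10)Mv².
Energy conservation Mgh = ½(1+k)Mv² gives v = √(2gh/(1+k)) = √(2 × 10 × 2.26 / 1.4) = 5.682 m/s.
The angular speed follows from ω = v/R = 5.682/0.092 ≈ 61.8 rad/s.

ω ≈ 61.8 rad/s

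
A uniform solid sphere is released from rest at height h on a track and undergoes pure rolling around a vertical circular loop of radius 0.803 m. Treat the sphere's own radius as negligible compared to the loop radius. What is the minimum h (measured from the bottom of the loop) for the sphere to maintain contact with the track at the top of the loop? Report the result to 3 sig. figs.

h_min ≈ 2.17 m

The moment of inertia is (2/5)MR², giving k ≡ I/(MR²) = 0.4.
At the top of the loop, the minimum-contact condition is Mg = Mv_top²/r, so v_top² = gr.
With ω = v/R, the kinetic energy at speed v is ½(1+k)Mv² = (7/10)Mv².
Energy conservation from release (height h) to the top (height 2r): Mgh = Mg(2r) + (7/10)M·gr.
Thus h_min = 2r + (1+k)r/2 = r(2 + 1.4/2) = 0.803 × 2.7 ≈ 2.17 m.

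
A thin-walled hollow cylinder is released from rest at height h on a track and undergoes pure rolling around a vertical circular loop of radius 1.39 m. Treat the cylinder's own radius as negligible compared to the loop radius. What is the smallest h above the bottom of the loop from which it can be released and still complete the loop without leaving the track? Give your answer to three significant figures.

h_min ≈ 4.17 m

With I = MR², the ratio k = I/(MR²) is 1.
At the top of the loop, the minimum-contact condition is Mg = Mv_top²/r, so v_top² = gr.
With ω = v/R, the kinetic energy at speed v is ½(1+k)Mv² = Mv².
Energy conservation from release (height h) to the top (height 2r): Mgh = Mg(2r) + M·gr.
Thus h_min = 2r + (1+k)r/2 = r(2 + 2/2) = 1.39 × 3 ≈ 4.17 m.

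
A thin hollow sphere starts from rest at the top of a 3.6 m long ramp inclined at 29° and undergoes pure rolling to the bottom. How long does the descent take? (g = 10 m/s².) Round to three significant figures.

t ≈ 1.57 s

For this body I = (2/3)MR², i.e. k = I/(MR²) = 2/3.
Newton's second law down the slope: Mg sinθ − f = Ma. The torque equation fR = Iα (with α = a/R) gives f = kMa.
Hence a = g sinθ/(1+k) = 10×sin29°/1.667 = 2.909 m/s².
With constant a from rest, t = √(2L/a) = √(2·3.6/2.909) ≈ 1.57 s.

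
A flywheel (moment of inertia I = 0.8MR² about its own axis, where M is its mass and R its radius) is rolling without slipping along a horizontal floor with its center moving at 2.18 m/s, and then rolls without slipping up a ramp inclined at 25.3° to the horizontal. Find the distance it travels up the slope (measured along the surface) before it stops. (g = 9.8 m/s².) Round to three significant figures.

d ≈ 1.02 m

The moment of inertia is 0.8MR², giving k ≡ I/(MR²) = 0.8.
The rolling condition ω = v/R makes the rotational term ½I(v/R)² = ½kMv², so KE_total = ½(1+k)Mv² = (9/10)Mv².
Setting this equal to Mgh gives the vertical rise h = (1+k)v₀²/(2g) = 1.8×2.18²/(2×9.8) = 0.4364 m.
The distance along the slope is d = h/sinθ = 0.4364/sin25.3° ≈ 1.02 m.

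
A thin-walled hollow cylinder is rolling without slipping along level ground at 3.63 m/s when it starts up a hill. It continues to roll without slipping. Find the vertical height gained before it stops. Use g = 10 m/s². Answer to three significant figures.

For this body I = MR², i.e. k = I/(MR²) = 1.
Pure rolling means v = ωR; then KE = ½Mv² + ½I(v/R)² = ½(1+k)Mv² = Mv².
All of this converts to potential energy at the highest point: Mv₀² = Mgh.
Thus h = (1+k)v₀²/(2g) = 2 × 3.63² / (2 × 10) ≈ 1.32 m.

h ≈ 1.32 m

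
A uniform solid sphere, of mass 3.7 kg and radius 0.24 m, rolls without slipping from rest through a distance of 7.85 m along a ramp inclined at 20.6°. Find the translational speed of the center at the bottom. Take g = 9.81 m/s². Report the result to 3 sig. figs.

v ≈ 6.22 m/s

The moment of inertia is (2/5)MR², giving k ≡ I/(MR²) = 0.4.
Since it rolls without slipping, ω = v/R and KE = ½Mv² + ½Iω² = ½(1+k)Mv² = (7/10)Mv².
The vertical drop is h = L sinθ = 7.85 × sin20.6° = 2.762 m.
Energy conservation: Mgh = (7/10)Mv², so v = √(2gh/(1+k)) = √(2 × 9.81 × 2.762 / 1.4) ≈ 6.22 m/s.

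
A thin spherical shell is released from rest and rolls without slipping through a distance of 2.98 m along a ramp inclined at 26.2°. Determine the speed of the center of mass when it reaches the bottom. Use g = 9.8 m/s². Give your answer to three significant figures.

Here I = (2/3)MR², so the shape factor k = I/(MR²) = 2/3.
The rolling condition ω = v/R makes the rotational term ½I(v/R)² = ½kMv², so KE_total = ½(1+k)Mv² = (5/6)Mv².
The vertical drop is h = L sinθ = 2.98 × sin26.2° = 1.316 m.
Setting Mgh = (5/6)Mv² gives v = √(2gh/(1+k)) = √(2·9.8·1.316/1.667) ≈ 3.93 m/s.

v ≈ 3.93 m/s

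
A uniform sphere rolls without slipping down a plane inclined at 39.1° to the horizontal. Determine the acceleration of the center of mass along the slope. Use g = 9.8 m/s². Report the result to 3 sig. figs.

a ≈ 4.41 m/s²

Here I = (2/5)MR², so the shape factor k = I/(MR²) = 0.4.
Newton's second law down the slope: Mg sinθ − f = Ma. The torque equation fR = Iα (with α = a/R) gives f = kMa.
Eliminating f: Mg sinθ = (1+k)Ma, so a = g sinθ/(1+k) = 9.8 × sin39.1° / 1.4 ≈ 4.41 m/s².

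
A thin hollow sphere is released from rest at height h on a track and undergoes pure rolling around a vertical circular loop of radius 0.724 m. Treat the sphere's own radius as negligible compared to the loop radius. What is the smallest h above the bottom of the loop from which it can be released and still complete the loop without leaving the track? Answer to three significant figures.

h_min ≈ 2.05 m

For this body I = (2/3)MR², i.e. k = I/(MR²) = 2/3.
At the top, contact is just lost when gravity alone supplies the centripetal force: Mg = Mv_top²/r, i.e. v_top² = gr.
With ω = v/R, the kinetic energy at speed v is ½(1+k)Mv² = (5/6)Mv².
Energy conservation from release (height h) to the top (height 2r): Mgh = Mg(2r) + (5/6)M·gr.
Thus h_min = 2r + (1+k)r/2 = r(2 + 1.667/2) = 0.724 × 2.833 ≈ 2.05 m.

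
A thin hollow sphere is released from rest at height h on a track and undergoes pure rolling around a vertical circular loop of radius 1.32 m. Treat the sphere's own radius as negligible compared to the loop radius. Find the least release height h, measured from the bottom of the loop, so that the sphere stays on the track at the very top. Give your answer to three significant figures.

With I = (2/3)MR², the ratio k = I/(MR²) is 2/3.
At the top, contact is just lost when gravity alone supplies the centripetal force: Mg = Mv_top²/r, i.e. v_top² = gr.
With ω = v/R, the kinetic energy at speed v is ½(1+k)Mv² = (5/6)Mv².
Energy conservation from release (height h) to the top (height 2r): Mgh = Mg(2r) + (5/6)M·gr.
Thus h_min = 2r + (1+k)r/2 = r(2 + 1.667/2) = 1.32 × 2.833 ≈ 3.74 m.

h_min ≈ 3.74 m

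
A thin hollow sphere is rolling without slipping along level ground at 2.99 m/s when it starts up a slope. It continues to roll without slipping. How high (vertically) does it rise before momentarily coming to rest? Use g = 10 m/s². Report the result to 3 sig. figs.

h ≈ 0.745 m

The moment of inertia is (2/3)MR², giving k ≡ I/(MR²) = 2/3.
Since it rolls without slipping, ω = v/R and KE = ½Mv² + ½Iω² = ½(1+k)Mv² = (5/6)Mv².
At the top the kinetic energy is zero, so (5/6)Mv₀² = Mgh.
Thus h = (1+k)v₀²/(2g) = 1.667 × 2.99² / (2 × 10) ≈ 0.745 m.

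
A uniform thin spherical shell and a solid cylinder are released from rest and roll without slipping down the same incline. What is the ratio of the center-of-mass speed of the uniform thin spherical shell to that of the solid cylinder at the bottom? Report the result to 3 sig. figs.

v_ratio ≈ 0.949

Each satisfies Mgh = ½(1+k)Mv² with k = I/(MR²), so v ∝ 1/√(1+k).
For the uniform thin spherical shell k = 2/3; for the solid cylinder k = 0.5.
v₁/v₂ = √((1+k₂)/(1+k₁)) = √(1.5/1.667) ≈ 0.949.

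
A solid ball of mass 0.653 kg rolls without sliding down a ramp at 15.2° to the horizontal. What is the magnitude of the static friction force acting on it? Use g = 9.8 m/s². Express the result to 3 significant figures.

The moment of inertia is (2/5)MR², giving k ≡ I/(MR²) = 0.4.
Translational: Mg sinθ − f = Ma. Rotational about the CM: fR = Iα = kMRa, so f = kMa.
Combining, a = g sinθ/(1+k) and f = kMa = kMg sinθ/(1+k).
f = 0.4 × 0.653 × 9.8 × sin15.2° / 1.4 ≈ 0.479 N.

f ≈ 0.479 N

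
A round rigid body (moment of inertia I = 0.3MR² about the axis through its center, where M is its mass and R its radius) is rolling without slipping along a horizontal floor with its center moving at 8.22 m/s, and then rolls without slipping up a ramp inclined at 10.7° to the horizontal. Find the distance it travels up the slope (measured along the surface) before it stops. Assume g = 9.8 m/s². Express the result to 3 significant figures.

d ≈ 24.1 m

The moment of inertia is 0.3MR², giving k ≡ I/(MR²) = 0.3.
Pure rolling means v = ωR; then KE = ½Mv² + ½I(v/R)² = ½(1+k)Mv² = (13/20)Mv².
Setting this equal to Mgh gives the vertical rise h = (1+k)v₀²/(2g) = 1.3×8.22²/(2×9.8) = 4.482 m.
The distance along the slope is d = h/sinθ = 4.482/sin10.7° ≈ 24.1 m.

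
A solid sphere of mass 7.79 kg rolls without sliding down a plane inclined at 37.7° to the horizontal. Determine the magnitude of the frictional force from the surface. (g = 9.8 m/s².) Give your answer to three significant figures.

f ≈ 13.3 N

The moment of inertia is (2/5)MR², giving k ≡ I/(MR²) = 0.4.
Translational: Mg sinθ − f = Ma. Rotational about the CM: fR = Iα = kMRa, so f = kMa.
Combining, a = g sinθ/(1+k) and f = kMa = kMg sinθ/(1+k).
f = 0.4 × 7.79 × 9.8 × sin37.7° / 1.4 ≈ 13.3 N.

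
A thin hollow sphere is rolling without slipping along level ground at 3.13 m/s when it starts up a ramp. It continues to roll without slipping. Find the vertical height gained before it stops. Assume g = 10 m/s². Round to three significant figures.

h ≈ 0.816 m

The moment of inertia is (2/3)MR², giving k ≡ I/(MR²) = 2/3.
Rolling without slipping gives ω = v/R, so the total kinetic energy is ½Mv² + ½Iω² = ½(1+k)Mv² = (5/6)Mv².
All of this converts to potential energy at the highest point: (5/6)Mv₀² = Mgh.
Thus h = (1+k)v₀²/(2g) = 1.667 × 3.13² / (2 × 10) ≈ 0.816 m.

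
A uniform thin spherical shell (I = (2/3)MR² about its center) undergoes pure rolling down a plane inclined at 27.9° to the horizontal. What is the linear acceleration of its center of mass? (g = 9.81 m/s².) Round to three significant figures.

With I = (2/3)MR², the ratio k = I/(MR²) is 2/3.
Newton's second law down the slope: Mg sinθ − f = Ma. The torque equation fR = Iα (with α = a/R) gives f = kMa.
Eliminating f: Mg sinθ = (1+k)Ma, so a = g sinθ/(1+k) = 9.81 × sin27.9° / 1.667 ≈ 2.75 m/s².

a ≈ 2.75 m/s²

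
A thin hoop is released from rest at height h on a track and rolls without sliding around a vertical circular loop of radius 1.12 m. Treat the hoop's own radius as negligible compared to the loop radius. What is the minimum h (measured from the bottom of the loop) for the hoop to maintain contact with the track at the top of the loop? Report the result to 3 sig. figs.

With I = MR², the ratio k = I/(MR²) is 1.
At the top, contact is just lost when gravity alone supplies the centripetal force: Mg = Mv_top²/r, i.e. v_top² = gr.
With ω = v/R, the kinetic energy at speed v is ½(1+k)Mv² = Mv².
Energy conservation from release (height h) to the top (height 2r): Mgh = Mg(2r) + M·gr.
Thus h_min = 2r + (1+k)r/2 = r(2 + 2/2) = 1.12 × 3 ≈ 3.36 m.

h_min ≈ 3.36 m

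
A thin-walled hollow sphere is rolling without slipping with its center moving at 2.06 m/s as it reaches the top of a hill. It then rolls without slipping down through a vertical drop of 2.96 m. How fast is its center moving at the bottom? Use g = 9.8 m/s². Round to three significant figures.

Here I = (2/3)MR², so the shape factor k = I/(MR²) = 2/3.
The rolling condition ω = v/R makes the rotational term ½I(v/R)² = ½kMv², so KE_total = ½(1+k)Mv² = (5/6)Mv².
Energy conservation: (5/6)Mv₀² + Mgh = (5/6)Mv², so v² = v₀² + 2gh/(1+k).
v = √(2.06² + 2×9.8×2.96/1.667) = √39.05 ≈ 6.25 m/s.

v ≈ 6.25 m/s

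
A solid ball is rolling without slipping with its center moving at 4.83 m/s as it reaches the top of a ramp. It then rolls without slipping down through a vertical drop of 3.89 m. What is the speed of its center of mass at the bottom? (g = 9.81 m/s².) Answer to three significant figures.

Here I = (2/5)MR², so the shape factor k = I/(MR²) = 0.4.
The rolling condition ω = v/R makes the rotational term ½I(v/R)² = ½kMv², so KE_total = ½(1+k)Mv² = (7/10)Mv².
Energy conservation: (7/10)Mv₀² + Mgh = (7/10)Mv², so v² = v₀² + 2gh/(1+k).
v = √(4.83² + 2×9.81×3.89/1.4) = √77.84 ≈ 8.82 m/s.

v ≈ 8.82 m/s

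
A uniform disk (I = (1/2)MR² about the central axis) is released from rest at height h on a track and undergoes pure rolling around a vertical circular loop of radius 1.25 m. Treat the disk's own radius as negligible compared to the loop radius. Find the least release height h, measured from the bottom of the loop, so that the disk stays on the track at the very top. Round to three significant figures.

With I = (1/2)MR², the ratio k = I/(MR²) is 0.5.
At the top, contact is just lost when gravity alone supplies the centripetal force: Mg = Mv_top²/r, i.e. v_top² = gr.
With ω = v/R, the kinetic energy at speed v is ½(1+k)Mv² = (3/4)Mv².
Energy conservation from release (height h) to the top (height 2r): Mgh = Mg(2r) + (3/4)M·gr.
Thus h_min = 2r + (1+k)r/2 = r(2 + 1.5/2) = 1.25 × 2.75 ≈ 3.44 m.

h_min ≈ 3.44 m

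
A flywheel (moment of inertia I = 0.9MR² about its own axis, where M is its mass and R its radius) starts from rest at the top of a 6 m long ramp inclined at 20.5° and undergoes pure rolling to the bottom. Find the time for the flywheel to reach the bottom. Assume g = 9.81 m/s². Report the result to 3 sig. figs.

With I = 0.9MR², the ratio k = I/(MR²) is 0.9.
Along the incline Mg sinθ − f = Ma, and torque about the center fR = Iα = kMR²(a/R) gives f = kMa.
Hence a = g sinθ/(1+k) = 9.81×sin20.5°/1.9 = 1.808 m/s².
Starting from rest, L = ½at², so t = √(2L/a) = √(2×6/1.808) ≈ 2.58 s.

t ≈ 2.58 s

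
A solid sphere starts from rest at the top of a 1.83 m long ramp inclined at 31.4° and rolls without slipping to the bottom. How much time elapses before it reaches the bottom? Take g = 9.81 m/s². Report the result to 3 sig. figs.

t ≈ 1.00 s

With I = (2/5)MR², the ratio k = I/(MR²) is 0.4.
Translational: Mg sinθ − f = Ma. Rotational about the CM: fR = Iα = kMRa, so f = kMa.
Hence a = g sinθ/(1+k) = 9.81×sin31.4°/1.4 = 3.651 m/s².
Starting from rest, L = ½at², so t = √(2L/a) = √(2×1.83/3.651) ≈ 1.00 s.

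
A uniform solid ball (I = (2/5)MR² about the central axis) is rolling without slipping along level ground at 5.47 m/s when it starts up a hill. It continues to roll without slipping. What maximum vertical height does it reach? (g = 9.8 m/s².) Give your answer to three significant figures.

h ≈ 2.14 m

For this body I = (2/5)MR², i.e. k = I/(MR²) = 0.4.
Rolling without slipping gives ω = v/R, so the total kinetic energy is ½Mv² + ½Iω² = ½(1+k)Mv² = (7/10)Mv².
At the top the kinetic energy is zero, so (7/10)Mv₀² = Mgh.
Thus h = (1+k)v₀²/(2g) = 1.4 × 5.47² / (2 × 9.8) ≈ 2.14 m.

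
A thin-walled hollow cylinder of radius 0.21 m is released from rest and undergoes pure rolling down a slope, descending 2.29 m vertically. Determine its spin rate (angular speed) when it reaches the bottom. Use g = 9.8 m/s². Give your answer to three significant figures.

ω ≈ 22.6 rad/s

For this body I = MR², i.e. k = I/(MR²) = 1.
Pure rolling means v = ωR; then KE = ½Mv² + ½I(v/R)² = ½(1+k)Mv² = Mv².
Energy conservation Mgh = ½(1+k)Mv² gives v = √(2gh/(1+k)) = √(2 × 9.8 × 2.29 / 2) = 4.737 m/s.
The angular speed follows from ω = v/R = 4.737/0.21 ≈ 22.6 rad/s.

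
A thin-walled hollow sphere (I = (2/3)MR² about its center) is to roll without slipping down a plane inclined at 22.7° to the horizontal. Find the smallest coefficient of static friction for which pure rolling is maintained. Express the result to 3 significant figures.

With I = (2/3)MR², the ratio k = I/(MR²) is 2/3.
Newton's second law down the slope: Mg sinθ − f = Ma. The torque equation fR = Iα (with α = a/R) gives f = kMa.
These give a = g sinθ/(1+k) and the required friction f = kMg sinθ/(1+k).
With N = Mg cosθ, the no-slip condition f ≤ μN gives μ_min = f/N = k tanθ/(1+k).
μ_min = (2/3) × tan22.7° / 1.667 ≈ 0.167.

μ_min ≈ 0.167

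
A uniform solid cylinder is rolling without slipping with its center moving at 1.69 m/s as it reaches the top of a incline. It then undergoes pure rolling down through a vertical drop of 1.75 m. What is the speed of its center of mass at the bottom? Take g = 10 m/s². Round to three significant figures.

v ≈ 5.12 m/s

Here I = (1/2)MR², so the shape factor k = I/(MR²) = 0.5.
The rolling condition ω = v/R makes the rotational term ½I(v/R)² = ½kMv², so KE_total = ½(1+k)Mv² = (3/4)Mv².
Conserving energy between top and bottom: (3/4)Mv² = (3/4)Mv₀² + Mgh, hence v² = v₀² + 2gh/(1+k).
v = √(1.69² + 2×10×1.75/1.5) = √26.19 ≈ 5.12 m/s.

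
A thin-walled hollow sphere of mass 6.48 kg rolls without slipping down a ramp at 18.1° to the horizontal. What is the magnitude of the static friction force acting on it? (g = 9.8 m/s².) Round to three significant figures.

f ≈ 7.89 N

For this body I = (2/3)MR², i.e. k = I/(MR²) = 2/3.
Newton's second law down the slope: Mg sinθ − f = Ma. The torque equation fR = Iα (with α = a/R) gives f = kMa.
Combining, a = g sinθ/(1+k) and f = kMa = kMg sinθ/(1+k).
f = (2/3) × 6.48 × 9.8 × sin18.1° / 1.667 ≈ 7.89 N.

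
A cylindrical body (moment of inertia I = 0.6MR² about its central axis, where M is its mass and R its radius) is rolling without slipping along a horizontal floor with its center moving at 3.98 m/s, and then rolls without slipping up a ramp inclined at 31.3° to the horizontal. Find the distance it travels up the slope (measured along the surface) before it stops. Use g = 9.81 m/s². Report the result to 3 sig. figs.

For this body I = 0.6MR², i.e. k = I/(MR²) = 0.6.
Since it rolls without slipping, ω = v/R and KE = ½Mv² + ½Iω² = ½(1+k)Mv² = (4/5)Mv².
Setting this equal to Mgh gives the vertical rise h = (1+k)v₀²/(2g) = 1.6×3.98²/(2×9.81) = 1.292 m.
The distance along the slope is d = h/sinθ = 1.292/sin31.3° ≈ 2.49 m.

d ≈ 2.49 m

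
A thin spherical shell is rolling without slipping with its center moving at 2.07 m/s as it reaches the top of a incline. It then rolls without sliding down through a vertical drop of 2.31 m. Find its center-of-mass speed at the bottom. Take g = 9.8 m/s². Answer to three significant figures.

v ≈ 5.61 m/s

The moment of inertia is (2/3)MR², giving k ≡ I/(MR²) = 2/3.
Pure rolling means v = ωR; then KE = ½Mv² + ½I(v/R)² = ½(1+k)Mv² = (5/6)Mv².
Conserving energy between top and bottom: (5/6)Mv² = (5/6)Mv₀² + Mgh, hence v² = v₀² + 2gh/(1+k).
v = √(2.07² + 2×9.8×2.31/1.667) = √31.45 ≈ 5.61 m/s.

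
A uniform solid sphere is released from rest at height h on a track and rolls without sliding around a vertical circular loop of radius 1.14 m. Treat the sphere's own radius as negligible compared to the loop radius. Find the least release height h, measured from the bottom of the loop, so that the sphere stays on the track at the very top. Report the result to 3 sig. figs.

The moment of inertia is (2/5)MR², giving k ≡ I/(MR²) = 0.4.
At the top, contact is just lost when gravity alone supplies the centripetal force: Mg = Mv_top²/r, i.e. v_top² = gr.
With ω = v/R, the kinetic energy at speed v is ½(1+k)Mv² = (7/10)Mv².
Energy conservation from release (height h) to the top (height 2r): Mgh = Mg(2r) + (7/10)M·gr.
Thus h_min = 2r + (1+k)r/2 = r(2 + 1.4/2) = 1.14 × 2.7 ≈ 3.08 m.

h_min ≈ 3.08 m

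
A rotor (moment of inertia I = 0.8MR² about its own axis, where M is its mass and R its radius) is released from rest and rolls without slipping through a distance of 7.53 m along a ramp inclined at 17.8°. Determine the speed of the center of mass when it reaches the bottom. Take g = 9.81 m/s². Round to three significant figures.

With I = 0.8MR², the ratio k = I/(MR²) is 0.8.
Since it rolls without slipping, ω = v/R and KE = ½Mv² + ½Iω² = ½(1+k)Mv² = (9/10)Mv².
The vertical drop is h = L sinθ = 7.53 × sin17.8° = 2.302 m.
Energy conservation: Mgh = (9/10)Mv², so v = √(2gh/(1+k)) = √(2 × 9.81 × 2.302 / 1.8) ≈ 5.01 m/s.

v ≈ 5.01 m/s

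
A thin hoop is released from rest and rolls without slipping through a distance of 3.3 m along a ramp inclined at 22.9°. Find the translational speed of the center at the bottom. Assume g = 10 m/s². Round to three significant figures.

With I = MR², the ratio k = I/(MR²) is 1.
Since it rolls without slipping, ω = v/R and KE = ½Mv² + ½Iω² = ½(1+k)Mv² = Mv².
The vertical drop is h = L sinθ = 3.3 × sin22.9° = 1.284 m.
Setting Mgh = Mv² gives v = √(2gh/(1+k)) = √(2·10·1.284/2) ≈ 3.58 m/s.

v ≈ 3.58 m/s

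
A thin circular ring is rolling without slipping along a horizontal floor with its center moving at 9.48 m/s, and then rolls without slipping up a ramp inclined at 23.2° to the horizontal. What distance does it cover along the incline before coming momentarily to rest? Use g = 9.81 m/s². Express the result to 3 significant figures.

d ≈ 23.3 m

The moment of inertia is MR², giving k ≡ I/(MR²) = 1.
The rolling condition ω = v/R makes the rotational term ½I(v/R)² = ½kMv², so KE_total = ½(1+k)Mv² = Mv².
Setting this equal to Mgh gives the vertical rise h = (1+k)v₀²/(2g) = 2×9.48²/(2×9.81) = 9.161 m.
Along the incline, d = h/sinθ = 9.161/sin23.2° ≈ 23.3 m.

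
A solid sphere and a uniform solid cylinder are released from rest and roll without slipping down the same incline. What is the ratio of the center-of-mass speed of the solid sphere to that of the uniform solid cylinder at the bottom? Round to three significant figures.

v_ratio ≈ 1.04

Each satisfies Mgh = ½(1+k)Mv² with k = I/(MR²), so v ∝ 1/√(1+k).
For the solid sphere k = 0.4; for the uniform solid cylinder k = 0.5.
v₁/v₂ = √((1+k₂)/(1+k₁)) = √(1.5/1.4) ≈ 1.04.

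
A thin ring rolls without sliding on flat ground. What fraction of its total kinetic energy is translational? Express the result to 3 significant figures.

fraction ≈ 0.500

With I = MR², the ratio k = I/(MR²) is 1.
With ω = v/R, KE_trans = ½Mv² and KE_rot = ½Iω² = ½kMv², so KE_total = ½(1+k)Mv².
The translational fraction is therefore 1/(1+k) = 1/2 ≈ 0.500.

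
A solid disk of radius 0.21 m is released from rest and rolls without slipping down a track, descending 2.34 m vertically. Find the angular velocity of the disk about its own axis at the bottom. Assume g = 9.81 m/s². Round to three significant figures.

Here I = (1/2)MR², so the shape factor k = I/(MR²) = 0.5.
Since it rolls without slipping, ω = v/R and KE = ½Mv² + ½Iω² = ½(1+k)Mv² = (3/4)Mv².
Energy conservation Mgh = ½(1+k)Mv² gives v = √(2gh/(1+k)) = √(2 × 9.81 × 2.34 / 1.5) = 5.532 m/s.
Then ω = v/R = 5.532 / 0.21 ≈ 26.3 rad/s.

ω ≈ 26.3 rad/s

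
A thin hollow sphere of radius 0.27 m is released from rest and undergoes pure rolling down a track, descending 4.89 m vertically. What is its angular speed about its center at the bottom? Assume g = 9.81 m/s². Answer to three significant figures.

With I = (2/3)MR², the ratio k = I/(MR²) is 2/3.
Rolling without slipping gives ω = v/R, so the total kinetic energy is ½Mv² + ½Iω² = ½(1+k)Mv² = (5/6)Mv².
Energy conservation Mgh = ½(1+k)Mv² gives v = √(2gh/(1+k)) = √(2 × 9.81 × 4.89 / 1.667) = 7.587 m/s.
Then ω = v/R = 7.587 / 0.27 ≈ 28.1 rad/s.

ω ≈ 28.1 rad/s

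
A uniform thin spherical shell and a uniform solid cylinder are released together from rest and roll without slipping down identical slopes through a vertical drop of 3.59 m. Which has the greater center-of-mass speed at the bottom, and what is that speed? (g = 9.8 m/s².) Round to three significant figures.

For rolling without slipping, Mgh = ½(1+k)Mv² where k = I/(MR²), so v = √(2gh/(1+k)).
Uniform thin spherical shell: k = 2/3, giving v = √(2×9.8×3.59/1.667) = 6.498 m/s.
Uniform solid cylinder: k = 0.5, giving v = √(2×9.8×3.59/1.5) = 6.849 m/s.
The smaller k wins: the uniform solid cylinder, at ≈ 6.85 m/s.

the uniform solid cylinder, at v ≈ 6.85 m/s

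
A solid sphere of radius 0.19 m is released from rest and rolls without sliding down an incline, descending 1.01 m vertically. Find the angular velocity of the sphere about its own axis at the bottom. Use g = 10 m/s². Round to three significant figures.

ω ≈ 20.0 rad/s

For this body I = (2/5)MR², i.e. k = I/(MR²) = 0.4.
The rolling condition ω = v/R makes the rotational term ½I(v/R)² = ½kMv², so KE_total = ½(1+k)Mv² = (7/10)Mv².
Energy conservation Mgh = ½(1+k)Mv² gives v = √(2gh/(1+k)) = √(2 × 10 × 1.01 / 1.4) = 3.798 m/s.
Then ω = v/R = 3.798 / 0.19 ≈ 20.0 rad/s.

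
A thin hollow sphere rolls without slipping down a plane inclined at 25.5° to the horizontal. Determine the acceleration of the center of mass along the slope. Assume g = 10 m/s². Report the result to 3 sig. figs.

The moment of inertia is (2/3)MR², giving k ≡ I/(MR²) = 2/3.
Translational: Mg sinθ − f = Ma. Rotational about the CM: fR = Iα = kMRa, so f = kMa.
Eliminating f: Mg sinθ = (1+k)Ma, so a = g sinθ/(1+k) = 10 × sin25.5° / 1.667 ≈ 2.58 m/s².

a ≈ 2.58 m/s²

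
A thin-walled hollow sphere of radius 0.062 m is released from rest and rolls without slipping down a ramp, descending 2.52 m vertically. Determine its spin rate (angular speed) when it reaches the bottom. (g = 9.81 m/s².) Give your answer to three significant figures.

With I = (2/3)MR², the ratio k = I/(MR²) is 2/3.
Pure rolling means v = ωR; then KE = ½Mv² + ½I(v/R)² = ½(1+k)Mv² = (5/6)Mv².
Energy conservation Mgh = ½(1+k)Mv² gives v = √(2gh/(1+k)) = √(2 × 9.81 × 2.52 / 1.667) = 5.447 m/s.
The angular speed follows from ω = v/R = 5.447/0.062 ≈ 87.8 rad/s.

ω ≈ 87.8 rad/s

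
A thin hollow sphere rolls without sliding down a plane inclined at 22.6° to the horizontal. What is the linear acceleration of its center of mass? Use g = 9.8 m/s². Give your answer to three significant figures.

The moment of inertia is (2/3)MR², giving k ≡ I/(MR²) = 2/3.
Along the incline Mg sinθ − f = Ma, and torque about the center fR = Iα = kMR²(a/R) gives f = kMa.
Eliminating f: Mg sinθ = (1+k)Ma, so a = g sinθ/(1+k) = 9.8 × sin22.6° / 1.667 ≈ 2.26 m/s².

a ≈ 2.26 m/s²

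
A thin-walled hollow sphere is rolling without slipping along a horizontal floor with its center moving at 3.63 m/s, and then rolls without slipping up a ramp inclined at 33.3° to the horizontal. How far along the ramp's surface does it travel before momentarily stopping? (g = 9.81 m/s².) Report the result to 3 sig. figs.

Here I = (2/3)MR², so the shape factor k = I/(MR²) = 2/3.
Rolling without slipping gives ω = v/R, so the total kinetic energy is ½Mv² + ½Iω² = ½(1+k)Mv² = (5/6)Mv².
Setting this equal to Mgh gives the vertical rise h = (1+k)v₀²/(2g) = 1.667×3.63²/(2×9.81) = 1.119 m.
The distance along the slope is d = h/sinθ = 1.119/sin33.3° ≈ 2.04 m.

d ≈ 2.04 m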